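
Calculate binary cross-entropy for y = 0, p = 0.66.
L = 1.079

L = -0·log(0.66) - 1·log(0.34) = -log(0.34) = 1.079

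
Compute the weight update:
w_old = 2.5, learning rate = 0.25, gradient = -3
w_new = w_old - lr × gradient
w_new = 3.25

w_new = w - η·∂L/∂w = 2.5 - 0.25×(-3) = 2.5 - (-0.75) = 3.25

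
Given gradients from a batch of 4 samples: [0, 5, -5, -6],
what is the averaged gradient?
Average gradient = -1.5

Average = (1/4)(0 + 5 + -5 + -6) = -6/4 = -1.5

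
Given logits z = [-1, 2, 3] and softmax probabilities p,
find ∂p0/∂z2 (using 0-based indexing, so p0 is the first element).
∂p0/∂z2 = -0.009532

p = softmax(z) = [0.01321, 0.2654, 0.7214]
p0 = 0.01321, p2 = 0.7214

∂p0/∂z2 = -p0 × p2 = -0.01321 × 0.7214 = -0.009532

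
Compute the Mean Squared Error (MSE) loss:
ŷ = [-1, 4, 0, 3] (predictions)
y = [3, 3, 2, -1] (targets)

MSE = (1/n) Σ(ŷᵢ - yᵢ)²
MSE = 9.25

MSE = (1/4)((-1-3)² + (4-3)² + (0-2)² + (3--1)²) = (1/4)(16 + 1 + 4 + 16) = 9.25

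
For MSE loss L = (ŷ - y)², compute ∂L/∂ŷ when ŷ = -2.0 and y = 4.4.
∂L/∂ŷ = -12.8

∂L/∂ŷ = 2(ŷ - y) = 2(-2.0 - 4.4) = 2(-6.4) = -12.8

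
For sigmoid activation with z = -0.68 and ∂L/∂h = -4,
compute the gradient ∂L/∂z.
∂L/∂z = -0.8928

σ(-0.68) = 0.3363
σ'(-0.68) = σ(-0.68)(1 - σ(-0.68)) = 0.3363 × 0.6637 = 0.2232
∂L/∂z = ∂L/∂h · σ'(z) = -4 × 0.2232 = -0.8928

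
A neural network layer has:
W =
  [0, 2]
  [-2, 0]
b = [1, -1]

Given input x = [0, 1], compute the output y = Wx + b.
y = [3, -1]

Wx = [0×0 + 2×1, -2×0 + 0×1]
   = [2, 0]
y = Wx + b = [2 + 1, 0 + -1] = [3, -1]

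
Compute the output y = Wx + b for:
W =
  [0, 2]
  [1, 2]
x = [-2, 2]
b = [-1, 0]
y = [3, 2]

Wx = [0×-2 + 2×2, 1×-2 + 2×2]
   = [4, 2]
y = Wx + b = [4 + -1, 2 + 0] = [3, 2]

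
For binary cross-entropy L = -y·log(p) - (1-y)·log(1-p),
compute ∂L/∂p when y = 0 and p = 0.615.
∂L/∂p = 2.597

∂L/∂p = -y/p + (1-y)/(1-p) = 0 + 1/0.385 = 2.597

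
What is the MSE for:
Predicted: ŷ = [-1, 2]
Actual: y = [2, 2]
MSE = 4.5

MSE = (1/2)((-1-2)² + (2-2)²) = (1/2)(9 + 0) = 4.5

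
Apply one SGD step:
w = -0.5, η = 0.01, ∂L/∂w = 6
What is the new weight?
w_new = -0.56

w_new = w - η·∂L/∂w = -0.5 - 0.01×(6) = -0.5 - (0.06) = -0.56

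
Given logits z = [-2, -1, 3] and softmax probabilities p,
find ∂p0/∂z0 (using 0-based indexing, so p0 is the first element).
∂p0/∂z0 = 0.00653

p = softmax(z) = [0.006573, 0.01787, 0.9756]
p0 = 0.006573

∂p0/∂z0 = p0(1 - p0) = 0.006573 × (1 - 0.006573) = 0.00653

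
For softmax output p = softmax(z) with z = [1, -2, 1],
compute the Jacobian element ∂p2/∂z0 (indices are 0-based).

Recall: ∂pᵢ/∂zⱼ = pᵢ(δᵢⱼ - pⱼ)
∂p2/∂z0 = -0.238

p = softmax(z) = [0.4879, 0.02429, 0.4879]
p2 = 0.4879, p0 = 0.4879

∂p2/∂z0 = -p2 × p0 = -0.4879 × 0.4879 = -0.238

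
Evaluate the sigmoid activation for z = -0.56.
0.3635

sigmoid(-0.56) = 1/(1 + e^(0.56)) = 1/(1 + 1.751) = 0.3635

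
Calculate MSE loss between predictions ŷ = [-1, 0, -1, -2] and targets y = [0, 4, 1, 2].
MSE = 9.25

MSE = (1/4)((-1-0)² + (0-4)² + (-1-1)² + (-2-2)²) = (1/4)(1 + 16 + 4 + 16) = 9.25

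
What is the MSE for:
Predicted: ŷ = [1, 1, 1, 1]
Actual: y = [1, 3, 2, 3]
MSE = 2.25

MSE = (1/4)((1-1)² + (1-3)² + (1-2)² + (1-3)²) = (1/4)(0 + 4 + 1 + 4) = 2.25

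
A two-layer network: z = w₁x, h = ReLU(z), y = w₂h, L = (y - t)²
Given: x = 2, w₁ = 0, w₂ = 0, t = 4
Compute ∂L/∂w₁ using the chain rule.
∂L/∂w₁ = 0

Forward pass:
z = w₁x = 0×2 = 0
h = ReLU(0) = 0
y = w₂h = 0×0 = 0

Backward pass:
∂L/∂y = 2(y - t) = 2(0 - 4) = -8
∂y/∂h = w₂ = 0
∂h/∂z = 0 (ReLU derivative)
∂z/∂w₁ = x = 2

∂L/∂w₁ = -8 × 0 × 0 × 2 = 0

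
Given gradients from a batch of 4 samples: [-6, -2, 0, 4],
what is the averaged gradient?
Average gradient = -1

Average = (1/4)(-6 + -2 + 0 + 4) = -4/4 = -1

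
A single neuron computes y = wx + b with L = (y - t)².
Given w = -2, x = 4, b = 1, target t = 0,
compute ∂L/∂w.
∂L/∂w = -56

y = wx + b = (-2)(4) + 1 = -7
∂L/∂y = 2(y - t) = 2(-7 - 0) = -14
∂y/∂w = x = 4
∂L/∂w = ∂L/∂y · ∂y/∂w = -14 × 4 = -56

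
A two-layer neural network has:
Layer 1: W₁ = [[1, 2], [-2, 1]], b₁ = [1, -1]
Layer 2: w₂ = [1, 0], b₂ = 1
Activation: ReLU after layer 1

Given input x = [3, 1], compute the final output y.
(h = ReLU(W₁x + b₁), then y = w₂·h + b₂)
y = 7

Layer 1 pre-activation: z₁ = [6, -6]
After ReLU: h = [6, 0]
Layer 2 output: y = 1×6 + 0×0 + 1 = 7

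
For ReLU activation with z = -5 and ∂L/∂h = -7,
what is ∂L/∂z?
∂L/∂z = 0

h = ReLU(-5) = 0
Since z < 0: ∂h/∂z = 0
∂L/∂z = ∂L/∂h · ∂h/∂z = -7 × 0 = 0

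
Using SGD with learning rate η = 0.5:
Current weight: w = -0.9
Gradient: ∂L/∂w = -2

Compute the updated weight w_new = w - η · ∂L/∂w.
w_new = 0.1

w_new = w - η·∂L/∂w = -0.9 - 0.5×(-2) = -0.9 - (-1) = 0.1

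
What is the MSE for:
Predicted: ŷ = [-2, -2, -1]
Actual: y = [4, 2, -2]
MSE = 17.67

MSE = (1/3)((-2-4)² + (-2-2)² + (-1--2)²) = (1/3)(36 + 16 + 1) = 17.67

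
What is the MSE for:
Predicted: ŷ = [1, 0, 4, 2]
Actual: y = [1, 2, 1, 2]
MSE = 3.25

MSE = (1/4)((1-1)² + (0-2)² + (4-1)² + (2-2)²) = (1/4)(0 + 4 + 9 + 0) = 3.25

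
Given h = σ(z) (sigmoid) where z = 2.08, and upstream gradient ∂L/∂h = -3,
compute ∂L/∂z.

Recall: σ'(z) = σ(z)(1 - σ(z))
∂L/∂z = -0.2962

σ(2.08) = 0.8889
σ'(2.08) = σ(2.08)(1 - σ(2.08)) = 0.8889 × 0.1111 = 0.09872
∂L/∂z = ∂L/∂h · σ'(z) = -3 × 0.09872 = -0.2962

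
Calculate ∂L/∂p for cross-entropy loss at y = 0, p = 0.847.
∂L/∂p = 6.536

∂L/∂p = -y/p + (1-y)/(1-p) = 0 + 1/0.153 = 6.536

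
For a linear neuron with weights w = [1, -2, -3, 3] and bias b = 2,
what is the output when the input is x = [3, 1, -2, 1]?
y = 12

y = (1)(3) + (-2)(1) + (-3)(-2) + (3)(1) + 2 = 12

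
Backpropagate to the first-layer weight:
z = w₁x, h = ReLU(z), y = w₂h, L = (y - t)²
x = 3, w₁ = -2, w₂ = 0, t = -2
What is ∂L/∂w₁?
∂L/∂w₁ = 0

Forward pass:
z = w₁x = -2×3 = -6
h = ReLU(-6) = 0
y = w₂h = 0×0 = 0

Backward pass:
∂L/∂y = 2(y - t) = 2(0 - -2) = 4
∂y/∂h = w₂ = 0
∂h/∂z = 0 (ReLU derivative)
∂z/∂w₁ = x = 3

∂L/∂w₁ = 4 × 0 × 0 × 3 = 0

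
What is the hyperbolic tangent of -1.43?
-0.8917

tanh(-1.43) = (e^(-1.43) - e^(1.43))/(e^(-1.43) + e^(1.43)) = -0.8917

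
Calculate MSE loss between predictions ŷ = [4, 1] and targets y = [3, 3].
MSE = 2.5

MSE = (1/2)((4-3)² + (1-3)²) = (1/2)(1 + 4) = 2.5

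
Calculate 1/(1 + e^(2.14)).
0.1053

sigmoid(-2.14) = 1/(1 + e^(2.14)) = 1/(1 + 8.499) = 0.1053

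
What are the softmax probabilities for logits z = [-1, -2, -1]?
p = [0.4223, 0.1554, 0.4223]

exp(z) = [0.3679, 0.1353, 0.3679]
Sum = 0.8711
p = [0.4223, 0.1554, 0.4223]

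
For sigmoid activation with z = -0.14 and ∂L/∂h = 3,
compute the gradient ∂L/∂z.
∂L/∂z = 0.7463

σ(-0.14) = 0.4651
σ'(-0.14) = σ(-0.14)(1 - σ(-0.14)) = 0.4651 × 0.5349 = 0.2488
∂L/∂z = ∂L/∂h · σ'(z) = 3 × 0.2488 = 0.7463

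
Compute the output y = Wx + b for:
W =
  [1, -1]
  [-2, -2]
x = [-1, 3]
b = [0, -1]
y = [-4, -5]

Wx = [1×-1 + -1×3, -2×-1 + -2×3]
   = [-4, -4]
y = Wx + b = [-4 + 0, -4 + -1] = [-4, -5]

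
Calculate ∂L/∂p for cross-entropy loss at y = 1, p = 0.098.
∂L/∂p = -10.2

∂L/∂p = -y/p + (1-y)/(1-p) = -1/0.098 + 0 = -10.2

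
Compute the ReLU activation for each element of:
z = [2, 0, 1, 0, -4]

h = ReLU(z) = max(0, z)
h = [2, 0, 1, 0, 0]

ReLU applied element-wise: max(0,2)=2, max(0,0)=0, max(0,1)=1, max(0,0)=0, max(0,-4)=0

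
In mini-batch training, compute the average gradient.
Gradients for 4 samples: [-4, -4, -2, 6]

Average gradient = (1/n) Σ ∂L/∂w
Average gradient = -1

Average = (1/4)(-4 + -4 + -2 + 6) = -4/4 = -1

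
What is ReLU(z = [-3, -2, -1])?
h = [0, 0, 0]

ReLU applied element-wise: max(0,-3)=0, max(0,-2)=0, max(0,-1)=0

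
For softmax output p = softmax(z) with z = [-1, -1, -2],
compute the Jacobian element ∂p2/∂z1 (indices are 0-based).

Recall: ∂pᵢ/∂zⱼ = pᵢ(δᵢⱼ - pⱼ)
∂p2/∂z1 = -0.06561

p = softmax(z) = [0.4223, 0.4223, 0.1554]
p2 = 0.1554, p1 = 0.4223

∂p2/∂z1 = -p2 × p1 = -0.1554 × 0.4223 = -0.06561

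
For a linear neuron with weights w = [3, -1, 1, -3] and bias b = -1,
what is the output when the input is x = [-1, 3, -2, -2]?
y = -3

y = (3)(-1) + (-1)(3) + (1)(-2) + (-3)(-2) + -1 = -3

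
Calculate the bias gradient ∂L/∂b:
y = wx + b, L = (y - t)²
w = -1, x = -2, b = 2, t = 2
∂L/∂b = 4

y = wx + b = (-1)(-2) + 2 = 4
∂L/∂y = 2(y - t) = 2(4 - 2) = 4
∂y/∂b = 1
∂L/∂b = ∂L/∂y · ∂y/∂b = 4 × 1 = 4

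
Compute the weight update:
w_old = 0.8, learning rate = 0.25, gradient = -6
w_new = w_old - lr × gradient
w_new = 2.3

w_new = w - η·∂L/∂w = 0.8 - 0.25×(-6) = 0.8 - (-1.5) = 2.3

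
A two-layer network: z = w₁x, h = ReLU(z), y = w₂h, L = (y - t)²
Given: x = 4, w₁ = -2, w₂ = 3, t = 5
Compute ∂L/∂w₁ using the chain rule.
∂L/∂w₁ = 0

Forward pass:
z = w₁x = -2×4 = -8
h = ReLU(-8) = 0
y = w₂h = 3×0 = 0

Backward pass:
∂L/∂y = 2(y - t) = 2(0 - 5) = -10
∂y/∂h = w₂ = 3
∂h/∂z = 0 (ReLU derivative)
∂z/∂w₁ = x = 4

∂L/∂w₁ = -10 × 3 × 0 × 4 = 0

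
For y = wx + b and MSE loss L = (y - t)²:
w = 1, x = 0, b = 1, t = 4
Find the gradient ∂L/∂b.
∂L/∂b = -6

y = wx + b = (1)(0) + 1 = 1
∂L/∂y = 2(y - t) = 2(1 - 4) = -6
∂y/∂b = 1
∂L/∂b = ∂L/∂y · ∂y/∂b = -6 × 1 = -6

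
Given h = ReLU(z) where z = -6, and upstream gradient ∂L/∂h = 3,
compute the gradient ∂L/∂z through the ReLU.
∂L/∂z = 0

h = ReLU(-6) = 0
Since z < 0: ∂h/∂z = 0
∂L/∂z = ∂L/∂h · ∂h/∂z = 3 × 0 = 0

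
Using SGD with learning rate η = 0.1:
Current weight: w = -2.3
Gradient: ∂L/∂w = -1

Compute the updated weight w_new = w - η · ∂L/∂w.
w_new = -2.2

w_new = w - η·∂L/∂w = -2.3 - 0.1×(-1) = -2.3 - (-0.1) = -2.2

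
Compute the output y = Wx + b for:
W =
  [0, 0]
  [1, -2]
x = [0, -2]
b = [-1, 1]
y = [-1, 5]

Wx = [0×0 + 0×-2, 1×0 + -2×-2]
   = [0, 4]
y = Wx + b = [0 + -1, 4 + 1] = [-1, 5]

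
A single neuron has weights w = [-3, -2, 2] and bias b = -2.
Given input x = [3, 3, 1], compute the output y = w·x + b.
y = -15

y = (-3)(3) + (-2)(3) + (2)(1) + -2 = -15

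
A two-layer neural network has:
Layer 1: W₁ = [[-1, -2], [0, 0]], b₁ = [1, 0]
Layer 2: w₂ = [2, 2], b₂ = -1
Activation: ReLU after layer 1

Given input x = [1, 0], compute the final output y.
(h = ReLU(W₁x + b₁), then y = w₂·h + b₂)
y = -1

Layer 1 pre-activation: z₁ = [0, 0]
After ReLU: h = [0, 0]
Layer 2 output: y = 2×0 + 2×0 + -1 = -1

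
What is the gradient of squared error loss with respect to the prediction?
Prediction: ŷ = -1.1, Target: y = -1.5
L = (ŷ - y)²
∂L/∂ŷ = 0.8

∂L/∂ŷ = 2(ŷ - y) = 2(-1.1 - -1.5) = 2(0.4) = 0.8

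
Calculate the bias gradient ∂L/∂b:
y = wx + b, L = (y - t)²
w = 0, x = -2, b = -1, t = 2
∂L/∂b = -6

y = wx + b = (0)(-2) + -1 = -1
∂L/∂y = 2(y - t) = 2(-1 - 2) = -6
∂y/∂b = 1
∂L/∂b = ∂L/∂y · ∂y/∂b = -6 × 1 = -6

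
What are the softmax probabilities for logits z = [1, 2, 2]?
p = [0.1554, 0.4223, 0.4223]

exp(z) = [2.718, 7.389, 7.389]
Sum = 17.5
p = [0.1554, 0.4223, 0.4223]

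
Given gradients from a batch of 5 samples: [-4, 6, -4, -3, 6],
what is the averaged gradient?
Average gradient = 0.2

Average = (1/5)(-4 + 6 + -4 + -3 + 6) = 1/5 = 0.2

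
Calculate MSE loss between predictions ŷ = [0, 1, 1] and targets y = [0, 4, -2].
MSE = 6

MSE = (1/3)((0-0)² + (1-4)² + (1--2)²) = (1/3)(0 + 9 + 9) = 6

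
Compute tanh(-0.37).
-0.354

tanh(-0.37) = (e^(-0.37) - e^(0.37))/(e^(-0.37) + e^(0.37)) = -0.354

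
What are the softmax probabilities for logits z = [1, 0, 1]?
p = [0.4223, 0.1554, 0.4223]

exp(z) = [2.718, 1, 2.718]
Sum = 6.437
p = [0.4223, 0.1554, 0.4223]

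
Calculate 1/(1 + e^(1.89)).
0.1312

sigmoid(-1.89) = 1/(1 + e^(1.89)) = 1/(1 + 6.619) = 0.1312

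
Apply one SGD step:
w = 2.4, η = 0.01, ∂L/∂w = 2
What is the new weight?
w_new = 2.38

w_new = w - η·∂L/∂w = 2.4 - 0.01×(2) = 2.4 - (0.02) = 2.38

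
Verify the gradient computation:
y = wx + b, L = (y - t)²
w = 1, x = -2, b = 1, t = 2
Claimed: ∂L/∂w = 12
Correct

y = (1)(-2) + 1 = -1
∂L/∂y = 2(y - t) = 2(-1 - 2) = -6
∂y/∂w = x = -2
∂L/∂w = -6 × -2 = 12

Claimed value: 12
Correct: The correct gradient is 12.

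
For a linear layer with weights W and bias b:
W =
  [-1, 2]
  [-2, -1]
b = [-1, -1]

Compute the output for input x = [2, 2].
y = [1, -7]

Wx = [-1×2 + 2×2, -2×2 + -1×2]
   = [2, -6]
y = Wx + b = [2 + -1, -6 + -1] = [1, -7]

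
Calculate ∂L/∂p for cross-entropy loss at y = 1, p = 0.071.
∂L/∂p = -14.08

∂L/∂p = -y/p + (1-y)/(1-p) = -1/0.071 + 0 = -14.08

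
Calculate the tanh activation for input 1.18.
0.8275

tanh(1.18) = (e^(1.18) - e^(-1.18))/(e^(1.18) + e^(-1.18)) = 0.8275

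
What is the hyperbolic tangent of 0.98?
0.7531

tanh(0.98) = (e^(0.98) - e^(-0.98))/(e^(0.98) + e^(-0.98)) = 0.7531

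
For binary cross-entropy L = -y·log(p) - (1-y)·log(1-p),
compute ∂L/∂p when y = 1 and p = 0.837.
∂L/∂p = -1.195

∂L/∂p = -y/p + (1-y)/(1-p) = -1/0.837 + 0 = -1.195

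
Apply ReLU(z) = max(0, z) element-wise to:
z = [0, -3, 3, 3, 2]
h = [0, 0, 3, 3, 2]

ReLU applied element-wise: max(0,0)=0, max(0,-3)=0, max(0,3)=3, max(0,3)=3, max(0,2)=2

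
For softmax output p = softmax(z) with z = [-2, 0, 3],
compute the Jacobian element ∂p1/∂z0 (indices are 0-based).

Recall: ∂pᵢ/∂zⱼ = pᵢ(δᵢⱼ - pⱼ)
∂p1/∂z0 = -0.0003005

p = softmax(z) = [0.006377, 0.04712, 0.9465]
p1 = 0.04712, p0 = 0.006377

∂p1/∂z0 = -p1 × p0 = -0.04712 × 0.006377 = -0.0003005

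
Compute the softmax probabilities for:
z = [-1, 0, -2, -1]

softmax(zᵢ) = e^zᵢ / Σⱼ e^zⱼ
p = [0.1966, 0.5344, 0.0723, 0.1966]

exp(z) = [0.3679, 1, 0.1353, 0.3679]
Sum = 1.871
p = [0.1966, 0.5344, 0.0723, 0.1966]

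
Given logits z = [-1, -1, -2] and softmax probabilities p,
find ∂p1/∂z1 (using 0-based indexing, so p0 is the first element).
∂p1/∂z1 = 0.244

p = softmax(z) = [0.4223, 0.4223, 0.1554]
p1 = 0.4223

∂p1/∂z1 = p1(1 - p1) = 0.4223 × (1 - 0.4223) = 0.244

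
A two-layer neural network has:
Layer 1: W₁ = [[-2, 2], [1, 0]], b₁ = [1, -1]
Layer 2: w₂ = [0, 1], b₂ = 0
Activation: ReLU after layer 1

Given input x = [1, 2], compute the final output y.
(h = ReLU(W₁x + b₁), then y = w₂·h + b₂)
y = 0

Layer 1 pre-activation: z₁ = [3, 0]
After ReLU: h = [3, 0]
Layer 2 output: y = 0×3 + 1×0 + 0 = 0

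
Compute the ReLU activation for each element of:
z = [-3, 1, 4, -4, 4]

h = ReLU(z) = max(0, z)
h = [0, 1, 4, 0, 4]

ReLU applied element-wise: max(0,-3)=0, max(0,1)=1, max(0,4)=4, max(0,-4)=0, max(0,4)=4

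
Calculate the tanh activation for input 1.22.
0.8397

tanh(1.22) = (e^(1.22) - e^(-1.22))/(e^(1.22) + e^(-1.22)) = 0.8397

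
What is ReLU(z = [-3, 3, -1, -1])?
h = [0, 3, 0, 0]

ReLU applied element-wise: max(0,-3)=0, max(0,3)=3, max(0,-1)=0, max(0,-1)=0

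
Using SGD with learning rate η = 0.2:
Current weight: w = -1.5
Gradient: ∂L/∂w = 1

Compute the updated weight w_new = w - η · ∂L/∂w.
w_new = -1.7

w_new = w - η·∂L/∂w = -1.5 - 0.2×(1) = -1.5 - (0.2) = -1.7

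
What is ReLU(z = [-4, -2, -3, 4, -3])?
h = [0, 0, 0, 4, 0]

ReLU applied element-wise: max(0,-4)=0, max(0,-2)=0, max(0,-3)=0, max(0,4)=4, max(0,-3)=0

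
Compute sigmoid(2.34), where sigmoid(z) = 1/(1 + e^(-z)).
0.9121

sigmoid(2.34) = 1/(1 + e^(-2.34)) = 1/(1 + 0.09633) = 0.9121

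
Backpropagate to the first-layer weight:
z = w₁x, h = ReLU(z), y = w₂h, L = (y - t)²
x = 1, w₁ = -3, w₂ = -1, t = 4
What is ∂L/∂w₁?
∂L/∂w₁ = 0

Forward pass:
z = w₁x = -3×1 = -3
h = ReLU(-3) = 0
y = w₂h = -1×0 = 0

Backward pass:
∂L/∂y = 2(y - t) = 2(0 - 4) = -8
∂y/∂h = w₂ = -1
∂h/∂z = 0 (ReLU derivative)
∂z/∂w₁ = x = 1

∂L/∂w₁ = -8 × -1 × 0 × 1 = 0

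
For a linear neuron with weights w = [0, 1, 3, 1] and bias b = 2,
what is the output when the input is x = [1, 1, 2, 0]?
y = 9

y = (0)(1) + (1)(1) + (3)(2) + (1)(0) + 2 = 9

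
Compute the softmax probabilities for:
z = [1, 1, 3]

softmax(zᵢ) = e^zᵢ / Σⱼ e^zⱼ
p = [0.1065, 0.1065, 0.787]

exp(z) = [2.718, 2.718, 20.09]
Sum = 25.52
p = [0.1065, 0.1065, 0.787]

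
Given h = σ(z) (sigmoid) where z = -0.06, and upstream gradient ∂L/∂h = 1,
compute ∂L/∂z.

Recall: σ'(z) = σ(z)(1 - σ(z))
∂L/∂z = 0.2498

σ(-0.06) = 0.485
σ'(-0.06) = σ(-0.06)(1 - σ(-0.06)) = 0.485 × 0.515 = 0.2498
∂L/∂z = ∂L/∂h · σ'(z) = 1 × 0.2498 = 0.2498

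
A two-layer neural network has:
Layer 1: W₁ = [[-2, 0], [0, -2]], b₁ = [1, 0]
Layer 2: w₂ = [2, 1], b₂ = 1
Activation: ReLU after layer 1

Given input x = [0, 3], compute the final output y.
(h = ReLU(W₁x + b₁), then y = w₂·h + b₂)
y = 3

Layer 1 pre-activation: z₁ = [1, -6]
After ReLU: h = [1, 0]
Layer 2 output: y = 2×1 + 1×0 + 1 = 3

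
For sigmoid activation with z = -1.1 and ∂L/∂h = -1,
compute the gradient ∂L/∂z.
∂L/∂z = -0.1874

σ(-1.1) = 0.2497
σ'(-1.1) = σ(-1.1)(1 - σ(-1.1)) = 0.2497 × 0.7503 = 0.1874
∂L/∂z = ∂L/∂h · σ'(z) = -1 × 0.1874 = -0.1874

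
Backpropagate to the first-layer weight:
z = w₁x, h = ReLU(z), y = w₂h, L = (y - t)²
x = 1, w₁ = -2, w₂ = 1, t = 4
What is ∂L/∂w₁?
∂L/∂w₁ = 0

Forward pass:
z = w₁x = -2×1 = -2
h = ReLU(-2) = 0
y = w₂h = 1×0 = 0

Backward pass:
∂L/∂y = 2(y - t) = 2(0 - 4) = -8
∂y/∂h = w₂ = 1
∂h/∂z = 0 (ReLU derivative)
∂z/∂w₁ = x = 1

∂L/∂w₁ = -8 × 1 × 0 × 1 = 0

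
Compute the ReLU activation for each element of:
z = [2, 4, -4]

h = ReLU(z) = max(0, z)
h = [2, 4, 0]

ReLU applied element-wise: max(0,2)=2, max(0,4)=4, max(0,-4)=0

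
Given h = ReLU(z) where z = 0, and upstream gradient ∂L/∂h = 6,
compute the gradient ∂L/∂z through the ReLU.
∂L/∂z = 0

h = ReLU(0) = 0
At z = 0: ∂h/∂z = 0 (by convention)
∂L/∂z = ∂L/∂h · ∂h/∂z = 6 × 0 = 0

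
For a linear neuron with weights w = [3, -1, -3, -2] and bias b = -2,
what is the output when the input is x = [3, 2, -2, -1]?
y = 13

y = (3)(3) + (-1)(2) + (-3)(-2) + (-2)(-1) + -2 = 13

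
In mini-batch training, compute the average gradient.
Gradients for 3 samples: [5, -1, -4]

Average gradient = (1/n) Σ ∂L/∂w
Average gradient = 0

Average = (1/3)(5 + -1 + -4) = 0/3 = 0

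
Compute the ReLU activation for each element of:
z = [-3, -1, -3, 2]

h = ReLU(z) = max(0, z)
h = [0, 0, 0, 2]

ReLU applied element-wise: max(0,-3)=0, max(0,-1)=0, max(0,-3)=0, max(0,2)=2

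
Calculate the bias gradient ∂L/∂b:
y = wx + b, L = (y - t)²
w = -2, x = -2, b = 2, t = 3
∂L/∂b = 6

y = wx + b = (-2)(-2) + 2 = 6
∂L/∂y = 2(y - t) = 2(6 - 3) = 6
∂y/∂b = 1
∂L/∂b = ∂L/∂y · ∂y/∂b = 6 × 1 = 6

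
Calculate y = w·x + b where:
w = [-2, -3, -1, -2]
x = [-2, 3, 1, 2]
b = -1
y = -11

y = (-2)(-2) + (-3)(3) + (-1)(1) + (-2)(2) + -1 = -11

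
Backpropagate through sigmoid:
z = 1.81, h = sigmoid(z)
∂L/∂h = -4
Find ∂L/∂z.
∂L/∂z = -0.4834

σ(1.81) = 0.8594
σ'(1.81) = σ(1.81)(1 - σ(1.81)) = 0.8594 × 0.1406 = 0.1209
∂L/∂z = ∂L/∂h · σ'(z) = -4 × 0.1209 = -0.4834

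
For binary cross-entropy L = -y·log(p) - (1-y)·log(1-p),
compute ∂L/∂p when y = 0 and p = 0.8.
∂L/∂p = 5

∂L/∂p = -y/p + (1-y)/(1-p) = 0 + 1/0.2 = 5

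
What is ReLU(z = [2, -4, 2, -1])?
h = [2, 0, 2, 0]

ReLU applied element-wise: max(0,2)=2, max(0,-4)=0, max(0,2)=2, max(0,-1)=0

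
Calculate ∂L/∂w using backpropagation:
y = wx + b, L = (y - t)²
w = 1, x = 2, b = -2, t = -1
∂L/∂w = 4

y = wx + b = (1)(2) + -2 = 0
∂L/∂y = 2(y - t) = 2(0 - -1) = 2
∂y/∂w = x = 2
∂L/∂w = ∂L/∂y · ∂y/∂w = 2 × 2 = 4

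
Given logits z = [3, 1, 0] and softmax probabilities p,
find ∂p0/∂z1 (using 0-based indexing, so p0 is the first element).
∂p0/∂z1 = -0.09636

p = softmax(z) = [0.8438, 0.1142, 0.04201]
p0 = 0.8438, p1 = 0.1142

∂p0/∂z1 = -p0 × p1 = -0.8438 × 0.1142 = -0.09636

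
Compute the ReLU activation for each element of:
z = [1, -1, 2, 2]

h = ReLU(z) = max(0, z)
h = [1, 0, 2, 2]

ReLU applied element-wise: max(0,1)=1, max(0,-1)=0, max(0,2)=2, max(0,2)=2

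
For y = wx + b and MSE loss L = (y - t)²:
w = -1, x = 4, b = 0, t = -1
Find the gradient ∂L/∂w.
∂L/∂w = -24

y = wx + b = (-1)(4) + 0 = -4
∂L/∂y = 2(y - t) = 2(-4 - -1) = -6
∂y/∂w = x = 4
∂L/∂w = ∂L/∂y · ∂y/∂w = -6 × 4 = -24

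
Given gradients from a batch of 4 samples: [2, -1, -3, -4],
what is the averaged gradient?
Average gradient = -1.5

Average = (1/4)(2 + -1 + -3 + -4) = -6/4 = -1.5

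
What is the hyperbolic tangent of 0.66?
0.5784

tanh(0.66) = (e^(0.66) - e^(-0.66))/(e^(0.66) + e^(-0.66)) = 0.5784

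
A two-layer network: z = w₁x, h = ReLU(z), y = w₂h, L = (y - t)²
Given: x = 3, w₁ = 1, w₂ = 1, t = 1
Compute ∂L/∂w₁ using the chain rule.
∂L/∂w₁ = 12

Forward pass:
z = w₁x = 1×3 = 3
h = ReLU(3) = 3
y = w₂h = 1×3 = 3

Backward pass:
∂L/∂y = 2(y - t) = 2(3 - 1) = 4
∂y/∂h = w₂ = 1
∂h/∂z = 1 (ReLU derivative)
∂z/∂w₁ = x = 3

∂L/∂w₁ = 4 × 1 × 1 × 3 = 12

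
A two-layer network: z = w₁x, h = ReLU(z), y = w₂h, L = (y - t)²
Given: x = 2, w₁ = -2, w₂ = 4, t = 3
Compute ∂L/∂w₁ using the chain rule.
∂L/∂w₁ = 0

Forward pass:
z = w₁x = -2×2 = -4
h = ReLU(-4) = 0
y = w₂h = 4×0 = 0

Backward pass:
∂L/∂y = 2(y - t) = 2(0 - 3) = -6
∂y/∂h = w₂ = 4
∂h/∂z = 0 (ReLU derivative)
∂z/∂w₁ = x = 2

∂L/∂w₁ = -6 × 4 × 0 × 2 = 0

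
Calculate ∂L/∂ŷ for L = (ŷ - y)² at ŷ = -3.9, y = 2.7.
∂L/∂ŷ = -13.2

∂L/∂ŷ = 2(ŷ - y) = 2(-3.9 - 2.7) = 2(-6.6) = -13.2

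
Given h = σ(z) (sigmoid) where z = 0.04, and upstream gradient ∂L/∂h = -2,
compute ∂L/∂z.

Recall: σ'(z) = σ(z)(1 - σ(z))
∂L/∂z = -0.4998

σ(0.04) = 0.51
σ'(0.04) = σ(0.04)(1 - σ(0.04)) = 0.51 × 0.49 = 0.2499
∂L/∂z = ∂L/∂h · σ'(z) = -2 × 0.2499 = -0.4998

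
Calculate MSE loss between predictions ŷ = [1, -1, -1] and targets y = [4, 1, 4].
MSE = 12.67

MSE = (1/3)((1-4)² + (-1-1)² + (-1-4)²) = (1/3)(9 + 4 + 25) = 12.67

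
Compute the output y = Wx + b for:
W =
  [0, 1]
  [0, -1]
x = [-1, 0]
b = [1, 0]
y = [1, 0]

Wx = [0×-1 + 1×0, 0×-1 + -1×0]
   = [0, 0]
y = Wx + b = [0 + 1, 0 + 0] = [1, 0]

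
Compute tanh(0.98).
0.7531

tanh(0.98) = (e^(0.98) - e^(-0.98))/(e^(0.98) + e^(-0.98)) = 0.7531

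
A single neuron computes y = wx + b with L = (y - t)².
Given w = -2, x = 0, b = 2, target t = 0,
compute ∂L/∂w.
∂L/∂w = 0

y = wx + b = (-2)(0) + 2 = 2
∂L/∂y = 2(y - t) = 2(2 - 0) = 4
∂y/∂w = x = 0
∂L/∂w = ∂L/∂y · ∂y/∂w = 4 × 0 = 0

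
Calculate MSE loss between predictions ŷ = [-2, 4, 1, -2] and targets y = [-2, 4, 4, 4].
MSE = 11.25

MSE = (1/4)((-2--2)² + (4-4)² + (1-4)² + (-2-4)²) = (1/4)(0 + 0 + 9 + 36) = 11.25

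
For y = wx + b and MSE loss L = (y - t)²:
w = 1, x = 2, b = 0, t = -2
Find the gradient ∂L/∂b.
∂L/∂b = 8

y = wx + b = (1)(2) + 0 = 2
∂L/∂y = 2(y - t) = 2(2 - -2) = 8
∂y/∂b = 1
∂L/∂b = ∂L/∂y · ∂y/∂b = 8 × 1 = 8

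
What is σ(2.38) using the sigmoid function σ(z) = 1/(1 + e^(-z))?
0.9153

sigmoid(2.38) = 1/(1 + e^(-2.38)) = 1/(1 + 0.09255) = 0.9153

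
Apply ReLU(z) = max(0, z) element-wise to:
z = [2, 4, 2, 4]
h = [2, 4, 2, 4]

ReLU applied element-wise: max(0,2)=2, max(0,4)=4, max(0,2)=2, max(0,4)=4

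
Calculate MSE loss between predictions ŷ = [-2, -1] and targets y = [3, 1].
MSE = 14.5

MSE = (1/2)((-2-3)² + (-1-1)²) = (1/2)(25 + 4) = 14.5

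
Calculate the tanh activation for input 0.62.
0.5511

tanh(0.62) = (e^(0.62) - e^(-0.62))/(e^(0.62) + e^(-0.62)) = 0.5511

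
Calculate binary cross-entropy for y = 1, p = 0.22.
L = 1.514

L = -1·log(0.22) - 0·log(0.78) = -log(0.22) = 1.514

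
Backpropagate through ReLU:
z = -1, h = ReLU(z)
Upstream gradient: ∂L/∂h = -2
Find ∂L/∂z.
∂L/∂z = 0

h = ReLU(-1) = 0
Since z < 0: ∂h/∂z = 0
∂L/∂z = ∂L/∂h · ∂h/∂z = -2 × 0 = 0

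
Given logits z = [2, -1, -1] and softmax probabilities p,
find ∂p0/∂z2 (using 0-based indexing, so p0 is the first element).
∂p0/∂z2 = -0.04118

p = softmax(z) = [0.9094, 0.04528, 0.04528]
p0 = 0.9094, p2 = 0.04528

∂p0/∂z2 = -p0 × p2 = -0.9094 × 0.04528 = -0.04118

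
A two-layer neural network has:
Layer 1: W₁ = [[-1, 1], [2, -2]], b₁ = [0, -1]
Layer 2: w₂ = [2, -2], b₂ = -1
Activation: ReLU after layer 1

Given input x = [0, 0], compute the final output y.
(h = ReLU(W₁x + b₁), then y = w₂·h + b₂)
y = -1

Layer 1 pre-activation: z₁ = [0, -1]
After ReLU: h = [0, 0]
Layer 2 output: y = 2×0 + -2×0 + -1 = -1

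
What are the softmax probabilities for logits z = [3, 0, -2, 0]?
p = [0.9039, 0.045, 0.0061, 0.045]

exp(z) = [20.09, 1, 0.1353, 1]
Sum = 22.22
p = [0.9039, 0.045, 0.0061, 0.045]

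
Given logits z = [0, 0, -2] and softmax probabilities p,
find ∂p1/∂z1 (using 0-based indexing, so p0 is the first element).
∂p1/∂z1 = 0.249

p = softmax(z) = [0.4683, 0.4683, 0.06338]
p1 = 0.4683

∂p1/∂z1 = p1(1 - p1) = 0.4683 × (1 - 0.4683) = 0.249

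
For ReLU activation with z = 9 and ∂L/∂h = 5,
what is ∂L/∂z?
∂L/∂z = 5

h = ReLU(9) = 9
Since z > 0: ∂h/∂z = 1
∂L/∂z = ∂L/∂h · ∂h/∂z = 5 × 1 = 5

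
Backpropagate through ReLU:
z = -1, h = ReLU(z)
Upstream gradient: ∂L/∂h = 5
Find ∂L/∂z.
∂L/∂z = 0

h = ReLU(-1) = 0
Since z < 0: ∂h/∂z = 0
∂L/∂z = ∂L/∂h · ∂h/∂z = 5 × 0 = 0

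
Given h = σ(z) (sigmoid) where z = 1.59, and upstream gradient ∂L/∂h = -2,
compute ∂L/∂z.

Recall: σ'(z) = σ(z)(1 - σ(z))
∂L/∂z = -0.2814

σ(1.59) = 0.8306
σ'(1.59) = σ(1.59)(1 - σ(1.59)) = 0.8306 × 0.1694 = 0.1407
∂L/∂z = ∂L/∂h · σ'(z) = -2 × 0.1407 = -0.2814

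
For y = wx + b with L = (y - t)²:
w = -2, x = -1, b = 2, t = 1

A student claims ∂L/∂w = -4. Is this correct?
Incorrect

y = (-2)(-1) + 2 = 4
∂L/∂y = 2(y - t) = 2(4 - 1) = 6
∂y/∂w = x = -1
∂L/∂w = 6 × -1 = -6

Claimed value: -4
Incorrect: The correct gradient is -6.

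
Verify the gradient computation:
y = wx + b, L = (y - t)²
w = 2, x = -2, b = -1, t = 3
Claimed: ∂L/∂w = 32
Correct

y = (2)(-2) + -1 = -5
∂L/∂y = 2(y - t) = 2(-5 - 3) = -16
∂y/∂w = x = -2
∂L/∂w = -16 × -2 = 32

Claimed value: 32
Correct: The correct gradient is 32.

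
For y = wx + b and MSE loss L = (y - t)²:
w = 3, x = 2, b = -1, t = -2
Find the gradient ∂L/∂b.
∂L/∂b = 14

y = wx + b = (3)(2) + -1 = 5
∂L/∂y = 2(y - t) = 2(5 - -2) = 14
∂y/∂b = 1
∂L/∂b = ∂L/∂y · ∂y/∂b = 14 × 1 = 14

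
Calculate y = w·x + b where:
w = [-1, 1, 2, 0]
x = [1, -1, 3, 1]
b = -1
y = 3

y = (-1)(1) + (1)(-1) + (2)(3) + (0)(1) + -1 = 3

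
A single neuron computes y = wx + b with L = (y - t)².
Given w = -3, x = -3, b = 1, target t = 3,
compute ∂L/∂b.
∂L/∂b = 14

y = wx + b = (-3)(-3) + 1 = 10
∂L/∂y = 2(y - t) = 2(10 - 3) = 14
∂y/∂b = 1
∂L/∂b = ∂L/∂y · ∂y/∂b = 14 × 1 = 14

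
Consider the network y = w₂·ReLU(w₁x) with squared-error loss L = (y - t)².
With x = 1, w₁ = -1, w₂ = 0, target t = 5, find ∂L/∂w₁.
∂L/∂w₁ = 0

Forward pass:
z = w₁x = -1×1 = -1
h = ReLU(-1) = 0
y = w₂h = 0×0 = 0

Backward pass:
∂L/∂y = 2(y - t) = 2(0 - 5) = -10
∂y/∂h = w₂ = 0
∂h/∂z = 0 (ReLU derivative)
∂z/∂w₁ = x = 1

∂L/∂w₁ = -10 × 0 × 0 × 1 = 0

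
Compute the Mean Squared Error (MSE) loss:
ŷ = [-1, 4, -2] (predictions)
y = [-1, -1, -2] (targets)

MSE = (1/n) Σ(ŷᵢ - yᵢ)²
MSE = 8.333

MSE = (1/3)((-1--1)² + (4--1)² + (-2--2)²) = (1/3)(0 + 25 + 0) = 8.333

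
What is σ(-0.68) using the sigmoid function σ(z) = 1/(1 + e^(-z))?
0.3363

sigmoid(-0.68) = 1/(1 + e^(0.68)) = 1/(1 + 1.974) = 0.3363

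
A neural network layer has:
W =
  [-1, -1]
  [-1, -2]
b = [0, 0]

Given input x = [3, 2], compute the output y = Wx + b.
y = [-5, -7]

Wx = [-1×3 + -1×2, -1×3 + -2×2]
   = [-5, -7]
y = Wx + b = [-5 + 0, -7 + 0] = [-5, -7]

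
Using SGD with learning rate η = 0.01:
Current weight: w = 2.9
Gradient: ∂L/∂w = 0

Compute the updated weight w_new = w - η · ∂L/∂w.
w_new = 2.9

w_new = w - η·∂L/∂w = 2.9 - 0.01×(0) = 2.9 - (0) = 2.9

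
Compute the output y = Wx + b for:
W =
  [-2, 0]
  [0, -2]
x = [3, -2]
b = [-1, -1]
y = [-7, 3]

Wx = [-2×3 + 0×-2, 0×3 + -2×-2]
   = [-6, 4]
y = Wx + b = [-6 + -1, 4 + -1] = [-7, 3]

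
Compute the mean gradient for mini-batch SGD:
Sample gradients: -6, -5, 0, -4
Average gradient = -3.75

Average = (1/4)(-6 + -5 + 0 + -4) = -15/4 = -3.75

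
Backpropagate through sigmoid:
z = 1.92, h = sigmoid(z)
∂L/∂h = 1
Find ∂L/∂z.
∂L/∂z = 0.1115

σ(1.92) = 0.8721
σ'(1.92) = σ(1.92)(1 - σ(1.92)) = 0.8721 × 0.1279 = 0.1115
∂L/∂z = ∂L/∂h · σ'(z) = 1 × 0.1115 = 0.1115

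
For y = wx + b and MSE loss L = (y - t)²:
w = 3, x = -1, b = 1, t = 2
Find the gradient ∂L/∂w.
∂L/∂w = 8

y = wx + b = (3)(-1) + 1 = -2
∂L/∂y = 2(y - t) = 2(-2 - 2) = -8
∂y/∂w = x = -1
∂L/∂w = ∂L/∂y · ∂y/∂w = -8 × -1 = 8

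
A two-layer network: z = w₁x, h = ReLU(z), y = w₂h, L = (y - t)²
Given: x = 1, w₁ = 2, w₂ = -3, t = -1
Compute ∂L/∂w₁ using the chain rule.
∂L/∂w₁ = 30

Forward pass:
z = w₁x = 2×1 = 2
h = ReLU(2) = 2
y = w₂h = -3×2 = -6

Backward pass:
∂L/∂y = 2(y - t) = 2(-6 - -1) = -10
∂y/∂h = w₂ = -3
∂h/∂z = 1 (ReLU derivative)
∂z/∂w₁ = x = 1

∂L/∂w₁ = -10 × -3 × 1 × 1 = 30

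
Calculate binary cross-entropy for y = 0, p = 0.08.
L = 0.08338

L = -0·log(0.08) - 1·log(0.92) = -log(0.92) = 0.08338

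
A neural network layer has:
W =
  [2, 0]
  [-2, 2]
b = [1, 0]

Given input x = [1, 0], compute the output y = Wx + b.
y = [3, -2]

Wx = [2×1 + 0×0, -2×1 + 2×0]
   = [2, -2]
y = Wx + b = [2 + 1, -2 + 0] = [3, -2]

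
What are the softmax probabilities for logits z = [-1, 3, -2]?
p = [0.0179, 0.9756, 0.0066]

exp(z) = [0.3679, 20.09, 0.1353]
Sum = 20.59
p = [0.0179, 0.9756, 0.0066]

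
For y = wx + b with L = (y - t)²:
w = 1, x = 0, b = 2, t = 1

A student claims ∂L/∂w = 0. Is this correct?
Correct

y = (1)(0) + 2 = 2
∂L/∂y = 2(y - t) = 2(2 - 1) = 2
∂y/∂w = x = 0
∂L/∂w = 2 × 0 = 0

Claimed value: 0
Correct: The correct gradient is 0.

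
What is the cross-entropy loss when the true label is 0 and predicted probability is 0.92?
L = 2.526

L = -0·log(0.92) - 1·log(0.08) = -log(0.08) = 2.526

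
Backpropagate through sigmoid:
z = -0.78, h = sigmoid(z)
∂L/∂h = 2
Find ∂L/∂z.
∂L/∂z = 0.431

σ(-0.78) = 0.3143
σ'(-0.78) = σ(-0.78)(1 - σ(-0.78)) = 0.3143 × 0.6857 = 0.2155
∂L/∂z = ∂L/∂h · σ'(z) = 2 × 0.2155 = 0.431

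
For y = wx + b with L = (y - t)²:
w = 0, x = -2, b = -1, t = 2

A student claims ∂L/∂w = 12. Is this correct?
Correct

y = (0)(-2) + -1 = -1
∂L/∂y = 2(y - t) = 2(-1 - 2) = -6
∂y/∂w = x = -2
∂L/∂w = -6 × -2 = 12

Claimed value: 12
Correct: The correct gradient is 12.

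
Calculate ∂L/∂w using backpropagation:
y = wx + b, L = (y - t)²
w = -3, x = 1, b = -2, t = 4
∂L/∂w = -18

y = wx + b = (-3)(1) + -2 = -5
∂L/∂y = 2(y - t) = 2(-5 - 4) = -18
∂y/∂w = x = 1
∂L/∂w = ∂L/∂y · ∂y/∂w = -18 × 1 = -18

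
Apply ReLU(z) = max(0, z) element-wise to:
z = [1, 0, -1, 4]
h = [1, 0, 0, 4]

ReLU applied element-wise: max(0,1)=1, max(0,0)=0, max(0,-1)=0, max(0,4)=4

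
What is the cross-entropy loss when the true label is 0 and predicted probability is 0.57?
L = 0.844

L = -0·log(0.57) - 1·log(0.43) = -log(0.43) = 0.844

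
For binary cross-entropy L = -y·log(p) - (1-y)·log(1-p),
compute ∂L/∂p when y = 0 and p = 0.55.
∂L/∂p = 2.222

∂L/∂p = -y/p + (1-y)/(1-p) = 0 + 1/0.45 = 2.222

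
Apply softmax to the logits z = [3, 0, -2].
p = [0.9465, 0.0471, 0.0064]

exp(z) = [20.09, 1, 0.1353]
Sum = 21.22
p = [0.9465, 0.0471, 0.0064]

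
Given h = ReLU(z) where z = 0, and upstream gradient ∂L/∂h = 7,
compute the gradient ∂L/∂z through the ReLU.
∂L/∂z = 0

h = ReLU(0) = 0
At z = 0: ∂h/∂z = 0 (by convention)
∂L/∂z = ∂L/∂h · ∂h/∂z = 7 × 0 = 0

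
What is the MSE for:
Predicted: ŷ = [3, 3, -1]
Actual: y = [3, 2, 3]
MSE = 5.667

MSE = (1/3)((3-3)² + (3-2)² + (-1-3)²) = (1/3)(0 + 1 + 16) = 5.667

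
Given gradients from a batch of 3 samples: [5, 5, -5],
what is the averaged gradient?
Average gradient = 1.667

Average = (1/3)(5 + 5 + -5) = 5/3 = 1.667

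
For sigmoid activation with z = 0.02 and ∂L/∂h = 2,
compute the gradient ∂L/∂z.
∂L/∂z = 0.5

σ(0.02) = 0.505
σ'(0.02) = σ(0.02)(1 - σ(0.02)) = 0.505 × 0.495 = 0.25
∂L/∂z = ∂L/∂h · σ'(z) = 2 × 0.25 = 0.5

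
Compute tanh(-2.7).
-0.991

tanh(-2.7) = (e^(-2.7) - e^(2.7))/(e^(-2.7) + e^(2.7)) = -0.991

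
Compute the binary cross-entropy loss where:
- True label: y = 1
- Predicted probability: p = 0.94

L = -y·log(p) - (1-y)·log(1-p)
L = 0.06188

L = -1·log(0.94) - 0·log(0.06) = -log(0.94) = 0.06188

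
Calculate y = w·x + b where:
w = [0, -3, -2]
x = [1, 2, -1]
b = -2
y = -6

y = (0)(1) + (-3)(2) + (-2)(-1) + -2 = -6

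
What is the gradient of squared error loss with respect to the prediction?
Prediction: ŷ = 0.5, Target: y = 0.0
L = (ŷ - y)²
∂L/∂ŷ = 1.0

∂L/∂ŷ = 2(ŷ - y) = 2(0.5 - 0.0) = 2(0.5) = 1.0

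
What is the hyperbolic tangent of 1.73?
0.9391

tanh(1.73) = (e^(1.73) - e^(-1.73))/(e^(1.73) + e^(-1.73)) = 0.9391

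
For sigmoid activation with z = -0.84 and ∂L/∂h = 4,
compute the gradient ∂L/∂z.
∂L/∂z = 0.8424

σ(-0.84) = 0.3015
σ'(-0.84) = σ(-0.84)(1 - σ(-0.84)) = 0.3015 × 0.6985 = 0.2106
∂L/∂z = ∂L/∂h · σ'(z) = 4 × 0.2106 = 0.8424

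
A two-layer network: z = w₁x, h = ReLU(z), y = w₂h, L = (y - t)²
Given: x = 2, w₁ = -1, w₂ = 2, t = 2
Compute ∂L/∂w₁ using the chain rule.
∂L/∂w₁ = 0

Forward pass:
z = w₁x = -1×2 = -2
h = ReLU(-2) = 0
y = w₂h = 2×0 = 0

Backward pass:
∂L/∂y = 2(y - t) = 2(0 - 2) = -4
∂y/∂h = w₂ = 2
∂h/∂z = 0 (ReLU derivative)
∂z/∂w₁ = x = 2

∂L/∂w₁ = -4 × 2 × 0 × 2 = 0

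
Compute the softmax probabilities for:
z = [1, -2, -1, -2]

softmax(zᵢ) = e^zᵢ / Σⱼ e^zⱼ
p = [0.8098, 0.0403, 0.1096, 0.0403]

exp(z) = [2.718, 0.1353, 0.3679, 0.1353]
Sum = 3.357
p = [0.8098, 0.0403, 0.1096, 0.0403]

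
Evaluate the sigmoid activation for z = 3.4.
0.9677

sigmoid(3.4) = 1/(1 + e^(-3.4)) = 1/(1 + 0.03337) = 0.9677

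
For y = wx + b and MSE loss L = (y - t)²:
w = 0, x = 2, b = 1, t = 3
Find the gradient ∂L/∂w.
∂L/∂w = -8

y = wx + b = (0)(2) + 1 = 1
∂L/∂y = 2(y - t) = 2(1 - 3) = -4
∂y/∂w = x = 2
∂L/∂w = ∂L/∂y · ∂y/∂w = -4 × 2 = -8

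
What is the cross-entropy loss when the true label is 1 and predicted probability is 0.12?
L = 2.12

L = -1·log(0.12) - 0·log(0.88) = -log(0.12) = 2.12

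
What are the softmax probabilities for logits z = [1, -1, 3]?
p = [0.1173, 0.0159, 0.8668]

exp(z) = [2.718, 0.3679, 20.09]
Sum = 23.17
p = [0.1173, 0.0159, 0.8668]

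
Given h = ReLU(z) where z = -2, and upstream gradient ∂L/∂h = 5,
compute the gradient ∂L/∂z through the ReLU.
∂L/∂z = 0

h = ReLU(-2) = 0
Since z < 0: ∂h/∂z = 0
∂L/∂z = ∂L/∂h · ∂h/∂z = 5 × 0 = 0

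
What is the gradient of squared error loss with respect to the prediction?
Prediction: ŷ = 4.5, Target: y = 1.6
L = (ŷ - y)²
∂L/∂ŷ = 5.8

∂L/∂ŷ = 2(ŷ - y) = 2(4.5 - 1.6) = 2(2.9) = 5.8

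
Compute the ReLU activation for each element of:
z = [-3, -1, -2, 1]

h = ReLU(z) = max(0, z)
h = [0, 0, 0, 1]

ReLU applied element-wise: max(0,-3)=0, max(0,-1)=0, max(0,-2)=0, max(0,1)=1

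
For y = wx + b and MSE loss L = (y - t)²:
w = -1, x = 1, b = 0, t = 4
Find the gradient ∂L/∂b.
∂L/∂b = -10

y = wx + b = (-1)(1) + 0 = -1
∂L/∂y = 2(y - t) = 2(-1 - 4) = -10
∂y/∂b = 1
∂L/∂b = ∂L/∂y · ∂y/∂b = -10 × 1 = -10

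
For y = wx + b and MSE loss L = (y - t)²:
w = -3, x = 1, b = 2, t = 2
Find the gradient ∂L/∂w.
∂L/∂w = -6

y = wx + b = (-3)(1) + 2 = -1
∂L/∂y = 2(y - t) = 2(-1 - 2) = -6
∂y/∂w = x = 1
∂L/∂w = ∂L/∂y · ∂y/∂w = -6 × 1 = -6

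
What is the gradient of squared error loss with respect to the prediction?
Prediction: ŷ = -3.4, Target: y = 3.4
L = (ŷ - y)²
∂L/∂ŷ = -13.6

∂L/∂ŷ = 2(ŷ - y) = 2(-3.4 - 3.4) = 2(-6.8) = -13.6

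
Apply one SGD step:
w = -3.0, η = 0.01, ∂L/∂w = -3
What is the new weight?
w_new = -2.97

w_new = w - η·∂L/∂w = -3.0 - 0.01×(-3) = -3.0 - (-0.03) = -2.97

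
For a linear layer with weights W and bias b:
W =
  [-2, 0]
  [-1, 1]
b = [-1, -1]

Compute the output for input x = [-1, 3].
y = [1, 3]

Wx = [-2×-1 + 0×3, -1×-1 + 1×3]
   = [2, 4]
y = Wx + b = [2 + -1, 4 + -1] = [1, 3]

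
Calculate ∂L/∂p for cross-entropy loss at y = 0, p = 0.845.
∂L/∂p = 6.452

∂L/∂p = -y/p + (1-y)/(1-p) = 0 + 1/0.155 = 6.452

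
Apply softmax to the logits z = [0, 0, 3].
p = [0.0453, 0.0453, 0.9094]

exp(z) = [1, 1, 20.09]
Sum = 22.09
p = [0.0453, 0.0453, 0.9094]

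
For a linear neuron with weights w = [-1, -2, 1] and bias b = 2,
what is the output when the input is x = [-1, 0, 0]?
y = 3

y = (-1)(-1) + (-2)(0) + (1)(0) + 2 = 3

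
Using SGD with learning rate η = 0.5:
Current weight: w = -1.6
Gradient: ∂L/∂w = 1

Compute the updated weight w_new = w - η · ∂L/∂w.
w_new = -2.1

w_new = w - η·∂L/∂w = -1.6 - 0.5×(1) = -1.6 - (0.5) = -2.1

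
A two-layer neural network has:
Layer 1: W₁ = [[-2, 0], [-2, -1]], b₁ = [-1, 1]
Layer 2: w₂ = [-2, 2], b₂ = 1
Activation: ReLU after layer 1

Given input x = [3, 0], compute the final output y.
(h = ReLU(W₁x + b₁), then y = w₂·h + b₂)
y = 1

Layer 1 pre-activation: z₁ = [-7, -5]
After ReLU: h = [0, 0]
Layer 2 output: y = -2×0 + 2×0 + 1 = 1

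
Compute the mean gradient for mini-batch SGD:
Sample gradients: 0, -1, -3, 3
Average gradient = -0.25

Average = (1/4)(0 + -1 + -3 + 3) = -1/4 = -0.25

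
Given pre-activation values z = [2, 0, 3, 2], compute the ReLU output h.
h = [2, 0, 3, 2]

ReLU applied element-wise: max(0,2)=2, max(0,0)=0, max(0,3)=3, max(0,2)=2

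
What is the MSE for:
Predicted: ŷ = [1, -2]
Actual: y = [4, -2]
MSE = 4.5

MSE = (1/2)((1-4)² + (-2--2)²) = (1/2)(9 + 0) = 4.5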